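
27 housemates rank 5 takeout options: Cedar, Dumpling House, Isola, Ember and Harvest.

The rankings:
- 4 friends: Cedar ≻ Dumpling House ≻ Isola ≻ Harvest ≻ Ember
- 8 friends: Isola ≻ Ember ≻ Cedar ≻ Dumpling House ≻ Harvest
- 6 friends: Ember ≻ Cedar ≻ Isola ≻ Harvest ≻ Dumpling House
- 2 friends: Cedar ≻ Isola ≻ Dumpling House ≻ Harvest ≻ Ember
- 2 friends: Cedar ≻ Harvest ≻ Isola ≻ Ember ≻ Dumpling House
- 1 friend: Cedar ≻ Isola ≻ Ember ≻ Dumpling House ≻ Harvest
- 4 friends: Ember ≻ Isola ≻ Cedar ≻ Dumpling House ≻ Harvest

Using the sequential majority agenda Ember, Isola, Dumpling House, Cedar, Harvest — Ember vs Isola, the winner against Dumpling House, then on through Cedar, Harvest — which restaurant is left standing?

Cedar

Round 1: Ember vs Isola — 10–17, Isola advances.
Round 2: Isola vs Dumpling House — 23–4, Isola advances.
Round 3: Isola vs Cedar — 12–15, Cedar advances.
Round 4: Cedar vs Harvest — 27–0, Cedar advances.
The agenda winner is Cedar.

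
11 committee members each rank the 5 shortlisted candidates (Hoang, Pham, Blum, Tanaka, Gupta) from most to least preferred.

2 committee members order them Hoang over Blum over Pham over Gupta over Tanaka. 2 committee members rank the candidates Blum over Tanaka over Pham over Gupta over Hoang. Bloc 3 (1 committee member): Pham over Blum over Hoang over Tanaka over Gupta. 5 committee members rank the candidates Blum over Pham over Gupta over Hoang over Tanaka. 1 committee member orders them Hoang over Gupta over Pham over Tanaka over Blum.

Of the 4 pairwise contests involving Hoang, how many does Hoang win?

1

Hoang against each rival (11 committee members):
Hoang vs Pham: Hoang preferred on 2+1 = 3 ballots; Pham wins 8–3.
Hoang vs Blum: Blum, 8–3.
Hoang vs Tanaka: Hoang preferred on 2+1+5+1 = 9 ballots; Hoang wins 9–2.
Hoang–Gupta: Gupta 7–4.
Hoang beats Tanaka; loses to Pham, Blum, Gupta — 1 pairwise win.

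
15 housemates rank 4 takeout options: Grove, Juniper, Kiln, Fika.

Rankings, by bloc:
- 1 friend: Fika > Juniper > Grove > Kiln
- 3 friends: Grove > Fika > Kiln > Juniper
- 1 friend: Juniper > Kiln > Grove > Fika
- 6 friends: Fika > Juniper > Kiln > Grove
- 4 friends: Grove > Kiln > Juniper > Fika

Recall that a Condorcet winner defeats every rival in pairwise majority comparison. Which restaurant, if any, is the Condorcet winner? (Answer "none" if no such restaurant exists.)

Head-to-head results (15 friends):
Grove vs Juniper: Grove preferred on 3+4 = 7 ballots; Juniper wins 8–7.
Grove vs Kiln: Grove is ranked higher on 1+3+4 = 8 ballots, Kiln on 7. Grove wins 8–7.
Grove–Fika: Grove 8–7.
Juniper vs Kiln: Juniper preferred on 1+1+6 = 8 ballots; Juniper wins 8–7.
Juniper vs Fika: Juniper preferred on 1+4 = 5 ballots; Fika wins 10–5.
Kiln vs Fika: Fika, 10–5.
Every restaurant loses at least once (Grove loses to Juniper; Juniper loses to Fika; Kiln loses to Grove; Fika loses to Grove). The majority relation contains the cycle Grove beats Fika beats Juniper beats Grove, so there is no Condorcet winner.

none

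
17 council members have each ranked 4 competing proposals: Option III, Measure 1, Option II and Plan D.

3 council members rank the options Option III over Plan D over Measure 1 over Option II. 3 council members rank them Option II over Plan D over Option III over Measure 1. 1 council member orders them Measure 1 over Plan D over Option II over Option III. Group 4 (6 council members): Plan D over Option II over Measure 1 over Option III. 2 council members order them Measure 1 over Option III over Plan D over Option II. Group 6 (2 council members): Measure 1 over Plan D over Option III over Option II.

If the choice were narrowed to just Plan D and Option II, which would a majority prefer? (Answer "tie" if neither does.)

Plan D

Ballots ranking Plan D above Option II: 3 + 1 + 6 + 2 + 2 = 14.
Ballots ranking Option II above Plan D: 17 − 14 = 3.
Plan D wins the head-to-head 14–3.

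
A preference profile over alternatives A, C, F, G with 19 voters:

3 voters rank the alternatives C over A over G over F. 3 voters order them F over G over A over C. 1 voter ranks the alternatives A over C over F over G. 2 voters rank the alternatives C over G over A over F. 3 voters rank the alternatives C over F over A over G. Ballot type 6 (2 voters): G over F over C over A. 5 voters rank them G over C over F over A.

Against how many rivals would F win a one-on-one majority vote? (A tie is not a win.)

1

F against each rival (19 voters):
F vs A: F is ranked higher on 3+3+2+5 = 13 ballots, A on 6. F wins 13–6.
F–C: C 14–5.
F vs G: 3+1+3 = 7 for F, 12 for G — G by 12–7.
F beats A; loses to C, G — 1 pairwise win.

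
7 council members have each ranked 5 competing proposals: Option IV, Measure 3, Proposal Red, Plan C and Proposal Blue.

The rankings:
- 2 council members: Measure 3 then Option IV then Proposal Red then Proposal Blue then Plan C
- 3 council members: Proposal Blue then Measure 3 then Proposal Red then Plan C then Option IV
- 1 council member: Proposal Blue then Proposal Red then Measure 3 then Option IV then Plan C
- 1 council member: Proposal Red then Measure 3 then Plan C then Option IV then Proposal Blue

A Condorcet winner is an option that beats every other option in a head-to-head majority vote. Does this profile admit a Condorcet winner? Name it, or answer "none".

Check each pair by majority over 7 ballots:
Option IV–Measure 3: Measure 3 7–0.
Option IV vs Proposal Red: Proposal Red wins 5–2.
Option IV vs Plan C: Plan C wins 4–3.
Option IV–Proposal Blue: Proposal Blue 4–3.
Measure 3 vs Proposal Red: Measure 3, 5–2.
Measure 3 vs Plan C: Measure 3 wins 7–0.
Measure 3–Proposal Blue: Proposal Blue 4–3.
Proposal Red vs Plan C: Proposal Red wins 7–0.
Proposal Red vs Proposal Blue: Proposal Blue, 4–3.
Plan C vs Proposal Blue: Proposal Blue wins 6–1.
Only Proposal Blue has no losses; Proposal Blue is the Condorcet winner.

Proposal Blue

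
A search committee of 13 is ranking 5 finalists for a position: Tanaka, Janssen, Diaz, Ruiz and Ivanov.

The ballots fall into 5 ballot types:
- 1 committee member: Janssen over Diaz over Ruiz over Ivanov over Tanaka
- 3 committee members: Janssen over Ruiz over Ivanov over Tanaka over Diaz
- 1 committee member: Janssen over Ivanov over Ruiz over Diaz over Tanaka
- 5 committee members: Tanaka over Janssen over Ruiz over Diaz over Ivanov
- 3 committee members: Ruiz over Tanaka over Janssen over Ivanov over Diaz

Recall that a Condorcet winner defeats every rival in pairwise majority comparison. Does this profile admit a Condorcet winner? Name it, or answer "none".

none

Pairwise majorities:
Tanaka vs Janssen: Tanaka, 8–5.
Tanaka vs Diaz: Tanaka wins 11–2.
Tanaka vs Ruiz: Ruiz wins 8–5.
Tanaka vs Ivanov: Tanaka wins 8–5.
Janssen vs Diaz: Janssen wins 13–0.
Janssen–Ruiz: Janssen 10–3.
Janssen vs Ivanov: Janssen, 13–0.
Diaz vs Ruiz: Ruiz wins 12–1.
Diaz vs Ivanov: Ivanov wins 7–6.
Ruiz vs Ivanov: Ruiz wins 12–1.
No candidate is unbeaten: Tanaka loses to Ruiz; Janssen loses to Tanaka; Diaz loses to Tanaka; Ruiz loses to Janssen; Ivanov loses to Tanaka. In particular Tanaka → Janssen → Ruiz → Tanaka is a majority cycle — no Condorcet winner exists.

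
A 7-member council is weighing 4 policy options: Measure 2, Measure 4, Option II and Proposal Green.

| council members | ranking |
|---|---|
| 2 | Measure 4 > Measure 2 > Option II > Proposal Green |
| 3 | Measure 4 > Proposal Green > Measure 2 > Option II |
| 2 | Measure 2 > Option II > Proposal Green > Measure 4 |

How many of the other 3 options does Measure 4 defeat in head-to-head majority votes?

3

Measure 4 against each rival (7 council members):
Measure 4 vs Measure 2: 2+3 = 5 for Measure 4, 2 for Measure 2 — Measure 4 by 5–2.
Measure 4 vs Option II: 5 to 2, Measure 4.
Measure 4 vs Proposal Green: Measure 4 is ranked higher on 2+3 = 5 ballots, Proposal Green on 2. Measure 4 wins 5–2.
Measure 4 beats Measure 2, Option II, Proposal Green — 3 pairwise wins.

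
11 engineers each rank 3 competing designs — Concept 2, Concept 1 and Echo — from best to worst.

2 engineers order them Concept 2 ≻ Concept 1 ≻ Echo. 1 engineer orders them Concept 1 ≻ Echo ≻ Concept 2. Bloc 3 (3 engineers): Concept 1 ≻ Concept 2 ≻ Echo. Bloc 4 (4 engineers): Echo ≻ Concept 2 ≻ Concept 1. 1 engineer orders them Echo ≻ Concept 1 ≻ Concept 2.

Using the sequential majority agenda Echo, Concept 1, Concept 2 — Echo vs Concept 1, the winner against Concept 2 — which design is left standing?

Concept 2

Round 1: Echo vs Concept 1 — 5–6, Concept 1 advances.
Round 2: Concept 1 vs Concept 2 — 5–6, Concept 2 advances.
Concept 2 survives the agenda.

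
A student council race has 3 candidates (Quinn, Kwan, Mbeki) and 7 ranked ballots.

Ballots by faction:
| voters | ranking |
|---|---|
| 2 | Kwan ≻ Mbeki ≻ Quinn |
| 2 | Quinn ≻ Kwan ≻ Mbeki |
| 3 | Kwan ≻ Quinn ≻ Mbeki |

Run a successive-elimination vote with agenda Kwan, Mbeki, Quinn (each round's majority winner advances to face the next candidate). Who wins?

Round 1: Kwan vs Mbeki — 7–0, Kwan advances.
Round 2: Kwan vs Quinn — 5–2, Kwan advances.
Kwan survives the agenda.

Kwan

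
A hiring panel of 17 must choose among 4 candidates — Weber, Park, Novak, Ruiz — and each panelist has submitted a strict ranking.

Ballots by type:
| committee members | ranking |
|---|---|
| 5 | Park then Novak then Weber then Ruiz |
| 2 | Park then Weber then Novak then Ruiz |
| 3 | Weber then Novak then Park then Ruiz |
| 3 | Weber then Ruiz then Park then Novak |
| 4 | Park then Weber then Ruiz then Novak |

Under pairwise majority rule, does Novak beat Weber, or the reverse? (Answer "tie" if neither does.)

Weber

Ballots ranking Novak above Weber: 5.
Ballots ranking Weber above Novak: 17 − 5 = 12.
Weber wins the head-to-head 12–5.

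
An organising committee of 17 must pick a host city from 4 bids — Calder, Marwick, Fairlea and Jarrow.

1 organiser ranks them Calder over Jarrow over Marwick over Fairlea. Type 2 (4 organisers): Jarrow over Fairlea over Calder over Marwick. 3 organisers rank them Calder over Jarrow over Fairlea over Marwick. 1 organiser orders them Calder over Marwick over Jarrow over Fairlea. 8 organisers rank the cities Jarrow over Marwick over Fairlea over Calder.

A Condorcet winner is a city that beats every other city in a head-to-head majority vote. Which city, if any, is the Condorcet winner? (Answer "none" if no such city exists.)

Head-to-head results (17 organisers):
Calder vs Marwick: 1+4+3+1 = 9 for Calder, 8 for Marwick — Calder by 9–8.
Calder vs Fairlea: Fairlea, 12–5.
Calder–Jarrow: Jarrow 12–5.
Marwick vs Fairlea: Marwick preferred on 1+1+8 = 10 ballots; Marwick wins 10–7.
Marwick–Jarrow: Jarrow 16–1.
Fairlea vs Jarrow: Fairlea preferred on 0 ballots; Jarrow wins 17–0.
Jarrow wins every pairwise contest, so Jarrow is the Condorcet winner.

Jarrow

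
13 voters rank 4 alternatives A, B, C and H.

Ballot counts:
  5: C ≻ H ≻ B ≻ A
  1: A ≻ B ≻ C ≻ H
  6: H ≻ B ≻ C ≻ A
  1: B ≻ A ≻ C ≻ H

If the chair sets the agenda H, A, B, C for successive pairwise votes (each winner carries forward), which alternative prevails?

Round 1: H vs A — 11–2, H advances.
Round 2: H vs B — 11–2, H advances.
Round 3: H vs C — 6–7, C advances.
C survives the agenda.

C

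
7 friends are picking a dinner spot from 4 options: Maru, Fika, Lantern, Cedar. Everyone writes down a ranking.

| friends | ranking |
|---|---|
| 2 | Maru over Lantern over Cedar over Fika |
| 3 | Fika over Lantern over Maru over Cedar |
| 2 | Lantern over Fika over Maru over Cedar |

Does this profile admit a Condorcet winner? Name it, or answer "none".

Lantern

Head-to-head results (7 friends):
Maru vs Fika: Fika, 5–2.
Maru vs Lantern: Lantern, 5–2.
Maru–Cedar: Maru 7–0.
Fika vs Lantern: Lantern wins 4–3.
Fika vs Cedar: Fika, 5–2.
Lantern vs Cedar: Lantern, 7–0.
Lantern defeats every rival head-to-head and is the Condorcet winner.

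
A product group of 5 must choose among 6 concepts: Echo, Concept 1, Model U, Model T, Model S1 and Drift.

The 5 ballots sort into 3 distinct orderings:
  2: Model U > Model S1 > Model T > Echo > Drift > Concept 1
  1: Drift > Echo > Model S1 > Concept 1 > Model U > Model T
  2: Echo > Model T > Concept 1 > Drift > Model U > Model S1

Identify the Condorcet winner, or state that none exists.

Check each pair by majority over 5 ballots:
Echo vs Concept 1: Echo, 5–0.
Echo vs Model U: Echo wins 3–2.
Echo vs Model T: Echo wins 3–2.
Echo vs Model S1: Echo wins 3–2.
Echo vs Drift: Echo wins 4–1.
Concept 1 vs Model U: Concept 1, 3–2.
Concept 1–Model T: Model T 4–1.
Concept 1 vs Model S1: Model S1 wins 3–2.
Concept 1 vs Drift: Drift, 3–2.
Model U vs Model T: Model U, 3–2.
Model U vs Model S1: Model U wins 4–1.
Model U–Drift: Drift 3–2.
Model T–Model S1: Model S1 3–2.
Model T vs Drift: Model T wins 4–1.
Model S1–Drift: Drift 3–2.
Echo wins every pairwise contest, so Echo is the Condorcet winner.

Echo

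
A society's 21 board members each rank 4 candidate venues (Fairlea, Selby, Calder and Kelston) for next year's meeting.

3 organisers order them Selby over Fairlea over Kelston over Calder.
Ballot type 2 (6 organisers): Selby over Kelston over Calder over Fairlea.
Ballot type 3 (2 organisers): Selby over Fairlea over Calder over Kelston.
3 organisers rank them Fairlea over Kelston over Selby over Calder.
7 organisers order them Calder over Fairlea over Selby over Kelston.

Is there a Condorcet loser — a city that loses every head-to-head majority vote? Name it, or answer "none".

none

Head-to-head results (21 organisers):
Fairlea vs Selby: Fairlea is ranked higher on 3+7 = 10 ballots, Selby on 11. Selby wins 11–10.
Fairlea vs Calder: 3+2+3 = 8 for Fairlea, 13 for Calder — Calder by 13–8.
Fairlea vs Kelston: 15 to 6, Fairlea.
Selby vs Calder: 14 to 7, Selby.
Selby vs Kelston: Selby preferred on 3+6+2+7 = 18 ballots; Selby wins 18–3.
Calder vs Kelston: Calder preferred on 2+7 = 9 ballots; Kelston wins 12–9.
Each city has at least one pairwise win (Fairlea beats Kelston; Selby beats Fairlea; Calder beats Fairlea; Kelston beats Calder) — no Condorcet loser.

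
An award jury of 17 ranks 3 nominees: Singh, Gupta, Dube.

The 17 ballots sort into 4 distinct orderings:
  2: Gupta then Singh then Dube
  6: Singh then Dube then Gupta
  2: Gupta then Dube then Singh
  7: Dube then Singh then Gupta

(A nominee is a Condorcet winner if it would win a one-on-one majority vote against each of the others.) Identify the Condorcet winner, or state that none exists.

Pairwise majorities:
Singh vs Gupta: Singh is ranked higher on 6+7 = 13 ballots, Gupta on 4. Singh wins 13–4.
Singh vs Dube: 8 to 9, Dube.
Gupta vs Dube: 2+2 = 4 for Gupta, 13 for Dube — Dube by 13–4.
Dube defeats every rival head-to-head and is the Condorcet winner.

Dube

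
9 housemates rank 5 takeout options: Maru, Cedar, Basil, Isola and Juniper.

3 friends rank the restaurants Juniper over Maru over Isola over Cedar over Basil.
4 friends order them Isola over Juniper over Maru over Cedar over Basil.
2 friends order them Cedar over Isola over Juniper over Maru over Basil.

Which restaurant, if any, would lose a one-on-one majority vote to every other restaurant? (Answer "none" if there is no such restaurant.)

Basil

Head-to-head results (9 friends):
Maru vs Cedar: Maru wins 7–2.
Maru vs Basil: Maru wins 9–0.
Maru vs Isola: Maru is ranked higher on 3 ballots, Isola on 6. Isola wins 6–3.
Maru vs Juniper: Maru preferred on 0 ballots; Juniper wins 9–0.
Cedar vs Basil: Cedar wins 9–0.
Cedar vs Isola: 2 for Cedar, 7 for Isola — Isola by 7–2.
Cedar vs Juniper: Juniper wins 7–2.
Basil vs Isola: Isola wins 9–0.
Basil vs Juniper: 0 for Basil, 9 for Juniper — Juniper by 9–0.
Isola vs Juniper: Isola, 6–3.
Only Basil has no wins; Basil is the Condorcet loser.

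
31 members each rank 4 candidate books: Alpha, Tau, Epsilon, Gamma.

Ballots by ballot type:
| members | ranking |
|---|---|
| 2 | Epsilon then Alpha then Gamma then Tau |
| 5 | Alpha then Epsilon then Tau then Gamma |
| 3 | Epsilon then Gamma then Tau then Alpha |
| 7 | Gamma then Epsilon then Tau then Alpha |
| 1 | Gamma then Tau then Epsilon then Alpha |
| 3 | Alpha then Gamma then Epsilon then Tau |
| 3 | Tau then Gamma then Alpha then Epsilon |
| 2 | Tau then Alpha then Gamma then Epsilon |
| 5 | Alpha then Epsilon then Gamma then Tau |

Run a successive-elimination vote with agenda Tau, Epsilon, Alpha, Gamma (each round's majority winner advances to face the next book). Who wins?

Alpha

Round 1: Tau vs Epsilon — 6–25, Epsilon advances.
Round 2: Epsilon vs Alpha — 13–18, Alpha advances.
Round 3: Alpha vs Gamma — 17–14, Alpha advances.
Alpha survives the agenda.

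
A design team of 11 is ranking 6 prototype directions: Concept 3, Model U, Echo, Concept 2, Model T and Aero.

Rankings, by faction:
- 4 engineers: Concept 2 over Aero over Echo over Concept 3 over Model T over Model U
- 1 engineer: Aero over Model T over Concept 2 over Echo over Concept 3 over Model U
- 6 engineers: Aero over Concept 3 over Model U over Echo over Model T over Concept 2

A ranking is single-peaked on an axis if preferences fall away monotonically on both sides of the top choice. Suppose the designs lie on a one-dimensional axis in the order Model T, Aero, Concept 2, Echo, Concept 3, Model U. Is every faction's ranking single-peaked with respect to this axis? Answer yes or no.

Axis positions: Model T=1, Aero=2, Concept 2=3, Echo=4, Concept 3=5, Model U=6.
Faction 1 (peak Concept 2 at position 3): ranking walks positions 3-2-4-5-1-6, expanding outward from the peak — single-peaked.
Faction 2 (peak Aero at position 2): ranking walks positions 2-1-3-4-5-6, expanding outward from the peak — single-peaked.
Faction 3: ranking walks positions 2-5-6-4-1-3; Concept 3 is ranked above Concept 2 even though Concept 2 lies between Concept 3 and the peak Aero on the axis — preferences dip and rise again. Not single-peaked.
Faction 3 violates single-peakedness, so the profile is not single-peaked on this axis.

no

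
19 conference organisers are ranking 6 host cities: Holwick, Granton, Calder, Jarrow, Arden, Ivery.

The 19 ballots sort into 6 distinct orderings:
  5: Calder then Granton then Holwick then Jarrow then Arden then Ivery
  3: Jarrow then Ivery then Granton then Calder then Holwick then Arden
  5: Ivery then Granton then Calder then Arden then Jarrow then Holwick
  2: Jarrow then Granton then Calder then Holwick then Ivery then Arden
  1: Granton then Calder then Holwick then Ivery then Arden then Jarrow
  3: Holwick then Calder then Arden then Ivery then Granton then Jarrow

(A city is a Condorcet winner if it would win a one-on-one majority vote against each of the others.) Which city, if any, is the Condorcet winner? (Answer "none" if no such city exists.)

Head-to-head results (19 organisers):
Holwick vs Granton: Granton, 16–3.
Holwick vs Calder: Calder wins 16–3.
Holwick–Jarrow: Jarrow 10–9.
Holwick vs Arden: 5+3+2+1+3 = 14 for Holwick, 5 for Arden — Holwick by 14–5.
Holwick vs Ivery: 5+2+1+3 = 11 for Holwick, 8 for Ivery — Holwick by 11–8.
Granton vs Calder: Granton wins 11–8.
Granton vs Jarrow: Granton, 14–5.
Granton vs Arden: 5+3+5+2+1 = 16 for Granton, 3 for Arden — Granton by 16–3.
Granton vs Ivery: Granton preferred on 5+2+1 = 8 ballots; Ivery wins 11–8.
Calder vs Jarrow: 14 to 5, Calder.
Calder vs Arden: 19 to 0, Calder.
Calder vs Ivery: Calder, 11–8.
Jarrow–Arden: Jarrow 10–9.
Jarrow vs Ivery: Jarrow preferred on 5+3+2 = 10 ballots; Jarrow wins 10–9.
Arden vs Ivery: Ivery, 11–8.
Every city loses at least once (Holwick loses to Granton; Granton loses to Ivery; Calder loses to Granton; Jarrow loses to Granton; Arden loses to Holwick; Ivery loses to Holwick). The majority relation contains the cycle Holwick beats Ivery beats Granton beats Holwick, so there is no Condorcet winner.

none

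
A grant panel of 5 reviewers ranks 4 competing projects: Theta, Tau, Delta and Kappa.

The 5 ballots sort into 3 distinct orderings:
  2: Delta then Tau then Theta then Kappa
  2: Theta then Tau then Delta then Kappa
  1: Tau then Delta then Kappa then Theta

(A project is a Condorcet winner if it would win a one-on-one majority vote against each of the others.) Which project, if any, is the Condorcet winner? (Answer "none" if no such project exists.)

Tau

Head-to-head results (5 reviewers):
Theta–Tau: Tau 3–2.
Theta vs Delta: 2 for Theta, 3 for Delta — Delta by 3–2.
Theta vs Kappa: Theta, 4–1.
Tau vs Delta: Tau is ranked higher on 2+1 = 3 ballots, Delta on 2. Tau wins 3–2.
Tau vs Kappa: Tau, 5–0.
Delta vs Kappa: Delta preferred on 2+2+1 = 5 ballots; Delta wins 5–0.
Only Tau has no losses; Tau is the Condorcet winner.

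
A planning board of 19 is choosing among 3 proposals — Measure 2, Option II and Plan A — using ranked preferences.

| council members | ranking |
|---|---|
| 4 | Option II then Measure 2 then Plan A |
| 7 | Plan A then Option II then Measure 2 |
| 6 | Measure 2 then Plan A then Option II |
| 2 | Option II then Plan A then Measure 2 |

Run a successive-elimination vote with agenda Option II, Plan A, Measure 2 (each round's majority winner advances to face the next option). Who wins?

Measure 2

Round 1: Option II vs Plan A — 6–13, Plan A advances.
Round 2: Plan A vs Measure 2 — 9–10, Measure 2 advances.
The agenda winner is Measure 2.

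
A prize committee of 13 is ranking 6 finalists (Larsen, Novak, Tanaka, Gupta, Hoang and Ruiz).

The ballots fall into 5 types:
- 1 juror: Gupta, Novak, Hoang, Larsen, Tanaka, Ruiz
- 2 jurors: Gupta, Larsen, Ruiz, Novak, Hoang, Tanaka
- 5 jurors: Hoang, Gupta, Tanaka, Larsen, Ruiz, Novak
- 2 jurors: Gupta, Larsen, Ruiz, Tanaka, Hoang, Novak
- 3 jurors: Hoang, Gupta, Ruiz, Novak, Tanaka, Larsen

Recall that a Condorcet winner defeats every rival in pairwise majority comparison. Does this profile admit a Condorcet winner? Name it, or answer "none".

Head-to-head results (13 jurors):
Larsen vs Novak: Larsen preferred on 2+5+2 = 9 ballots; Larsen wins 9–4.
Larsen–Tanaka: Tanaka 8–5.
Larsen vs Gupta: Gupta wins 13–0.
Larsen vs Hoang: 2+2 = 4 for Larsen, 9 for Hoang — Hoang by 9–4.
Larsen–Ruiz: Larsen 10–3.
Novak vs Tanaka: 1+2+3 = 6 for Novak, 7 for Tanaka — Tanaka by 7–6.
Novak vs Gupta: 0 for Novak, 13 for Gupta — Gupta by 13–0.
Novak vs Hoang: Novak preferred on 1+2 = 3 ballots; Hoang wins 10–3.
Novak vs Ruiz: Ruiz wins 12–1.
Tanaka vs Gupta: Gupta, 13–0.
Tanaka vs Hoang: Tanaka is ranked higher on 2 ballots, Hoang on 11. Hoang wins 11–2.
Tanaka vs Ruiz: Tanaka preferred on 1+5 = 6 ballots; Ruiz wins 7–6.
Gupta–Hoang: Hoang 8–5.
Gupta vs Ruiz: Gupta, 13–0.
Hoang vs Ruiz: Hoang wins 9–4.
Hoang beats each of Larsen, Novak, Tanaka, Gupta, Ruiz — Hoang is the Condorcet winner.

Hoang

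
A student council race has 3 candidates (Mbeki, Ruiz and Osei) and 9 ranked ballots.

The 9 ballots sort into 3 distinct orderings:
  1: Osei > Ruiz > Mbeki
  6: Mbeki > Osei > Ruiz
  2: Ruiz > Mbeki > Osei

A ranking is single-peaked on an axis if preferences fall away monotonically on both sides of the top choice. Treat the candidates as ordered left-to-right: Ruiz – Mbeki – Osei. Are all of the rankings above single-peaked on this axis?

Axis positions: Ruiz=1, Mbeki=2, Osei=3.
Cluster 1: ranking walks positions 3-1-2; Ruiz is ranked above Mbeki even though Mbeki lies between Ruiz and the peak Osei on the axis — preferences dip and rise again. Not single-peaked.
Cluster 2 (peak Mbeki at position 2): ranking walks positions 2-3-1, expanding outward from the peak — single-peaked.
Cluster 3 (peak Ruiz at position 1): ranking walks positions 1-2-3, expanding outward from the peak — single-peaked.
Cluster 1 violates single-peakedness, so the profile is not single-peaked on this axis.

no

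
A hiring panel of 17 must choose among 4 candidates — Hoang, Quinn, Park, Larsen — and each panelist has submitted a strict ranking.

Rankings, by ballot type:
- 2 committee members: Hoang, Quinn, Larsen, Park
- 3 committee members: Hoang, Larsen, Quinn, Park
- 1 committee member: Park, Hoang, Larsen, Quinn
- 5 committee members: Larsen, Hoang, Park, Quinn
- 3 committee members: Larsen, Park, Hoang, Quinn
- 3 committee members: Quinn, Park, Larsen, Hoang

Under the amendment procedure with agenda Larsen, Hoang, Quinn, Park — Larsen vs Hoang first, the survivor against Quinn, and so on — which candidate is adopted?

Larsen

Round 1: Larsen vs Hoang — 11–6, Larsen advances.
Round 2: Larsen vs Quinn — 12–5, Larsen advances.
Round 3: Larsen vs Park — 13–4, Larsen advances.
The agenda winner is Larsen.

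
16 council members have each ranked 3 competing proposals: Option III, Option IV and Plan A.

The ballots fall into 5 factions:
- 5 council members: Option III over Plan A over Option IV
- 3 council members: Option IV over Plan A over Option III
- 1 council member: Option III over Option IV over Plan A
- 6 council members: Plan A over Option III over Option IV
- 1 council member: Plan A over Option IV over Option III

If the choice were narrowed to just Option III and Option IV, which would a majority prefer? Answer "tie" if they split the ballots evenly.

Ballots ranking Option III above Option IV: 5 + 1 + 6 = 12.
Ballots ranking Option IV above Option III: 16 − 12 = 4.
Option III wins the head-to-head 12–4.

Option III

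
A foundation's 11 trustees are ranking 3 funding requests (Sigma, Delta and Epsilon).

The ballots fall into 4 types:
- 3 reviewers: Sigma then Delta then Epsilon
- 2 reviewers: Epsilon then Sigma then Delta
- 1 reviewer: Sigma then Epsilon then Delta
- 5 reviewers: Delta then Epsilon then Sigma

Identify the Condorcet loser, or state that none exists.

Pairwise majorities:
Sigma vs Delta: 6 to 5, Sigma.
Sigma vs Epsilon: 4 to 7, Epsilon.
Delta vs Epsilon: Delta, 8–3.
Every project wins at least one matchup (Sigma beats Delta; Delta beats Epsilon; Epsilon beats Sigma), so there is no Condorcet loser.

none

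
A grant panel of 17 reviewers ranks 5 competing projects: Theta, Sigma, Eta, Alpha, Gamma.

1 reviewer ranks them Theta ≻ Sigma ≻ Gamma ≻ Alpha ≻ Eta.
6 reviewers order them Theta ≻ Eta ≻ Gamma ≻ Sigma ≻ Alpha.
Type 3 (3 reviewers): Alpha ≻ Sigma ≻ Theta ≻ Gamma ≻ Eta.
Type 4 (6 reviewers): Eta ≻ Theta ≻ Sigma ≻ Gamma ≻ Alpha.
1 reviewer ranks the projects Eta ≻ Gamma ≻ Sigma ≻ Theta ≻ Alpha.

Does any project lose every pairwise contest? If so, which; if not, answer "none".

Pairwise majorities:
Theta vs Sigma: Theta preferred on 1+6+6 = 13 ballots; Theta wins 13–4.
Theta vs Eta: Theta, 10–7.
Theta vs Alpha: Theta is ranked higher on 1+6+6+1 = 14 ballots, Alpha on 3. Theta wins 14–3.
Theta vs Gamma: 1+6+3+6 = 16 for Theta, 1 for Gamma — Theta by 16–1.
Sigma vs Eta: Eta wins 13–4.
Sigma–Alpha: Sigma 14–3.
Sigma vs Gamma: Sigma wins 10–7.
Eta vs Alpha: Eta, 13–4.
Eta vs Gamma: Eta, 13–4.
Alpha vs Gamma: Gamma wins 14–3.
Alpha loses to every other project — it is the Condorcet loser.

Alpha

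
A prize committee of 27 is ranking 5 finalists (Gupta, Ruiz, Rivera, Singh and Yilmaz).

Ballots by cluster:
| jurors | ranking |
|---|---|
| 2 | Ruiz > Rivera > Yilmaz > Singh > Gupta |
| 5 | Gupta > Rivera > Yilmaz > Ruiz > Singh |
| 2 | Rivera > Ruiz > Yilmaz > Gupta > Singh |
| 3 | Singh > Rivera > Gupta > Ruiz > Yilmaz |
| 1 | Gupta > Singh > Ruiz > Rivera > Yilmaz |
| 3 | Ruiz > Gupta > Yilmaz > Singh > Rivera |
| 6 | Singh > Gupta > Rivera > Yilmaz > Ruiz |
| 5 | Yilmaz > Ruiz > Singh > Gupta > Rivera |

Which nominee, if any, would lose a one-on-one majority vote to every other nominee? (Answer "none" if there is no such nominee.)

none

Head-to-head results (27 jurors):
Gupta vs Ruiz: Gupta, 15–12.
Gupta vs Rivera: 5+1+3+6+5 = 20 for Gupta, 7 for Rivera — Gupta by 20–7.
Gupta vs Singh: 11 to 16, Singh.
Gupta vs Yilmaz: Gupta, 18–9.
Ruiz vs Rivera: Ruiz preferred on 2+1+3+5 = 11 ballots; Rivera wins 16–11.
Ruiz vs Singh: Ruiz is ranked higher on 2+5+2+3+5 = 17 ballots, Singh on 10. Ruiz wins 17–10.
Ruiz vs Yilmaz: 11 to 16, Yilmaz.
Rivera vs Singh: Rivera preferred on 2+5+2 = 9 ballots; Singh wins 18–9.
Rivera vs Yilmaz: 2+5+2+3+1+6 = 19 for Rivera, 8 for Yilmaz — Rivera by 19–8.
Singh vs Yilmaz: Yilmaz, 17–10.
No nominee is winless: Gupta beats Ruiz; Ruiz beats Singh; Rivera beats Ruiz; Singh beats Gupta; Yilmaz beats Ruiz. There is no Condorcet loser.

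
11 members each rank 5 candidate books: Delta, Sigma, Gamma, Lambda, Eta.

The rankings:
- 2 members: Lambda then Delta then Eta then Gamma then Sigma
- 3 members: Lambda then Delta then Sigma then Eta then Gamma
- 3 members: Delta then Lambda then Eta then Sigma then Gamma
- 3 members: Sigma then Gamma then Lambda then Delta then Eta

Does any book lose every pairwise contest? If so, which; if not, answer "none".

Pairwise majorities:
Delta vs Sigma: Delta, 8–3.
Delta vs Gamma: Delta wins 8–3.
Delta vs Lambda: 3 to 8, Lambda.
Delta vs Eta: Delta preferred on 2+3+3+3 = 11 ballots; Delta wins 11–0.
Sigma vs Gamma: Sigma wins 9–2.
Sigma vs Lambda: Lambda wins 8–3.
Sigma vs Eta: Sigma wins 6–5.
Gamma vs Lambda: Lambda, 8–3.
Gamma vs Eta: Gamma preferred on 3 ballots; Eta wins 8–3.
Lambda vs Eta: Lambda is ranked higher on 2+3+3+3 = 11 ballots, Eta on 0. Lambda wins 11–0.
Gamma is beaten in every head-to-head and is the Condorcet loser.

Gamma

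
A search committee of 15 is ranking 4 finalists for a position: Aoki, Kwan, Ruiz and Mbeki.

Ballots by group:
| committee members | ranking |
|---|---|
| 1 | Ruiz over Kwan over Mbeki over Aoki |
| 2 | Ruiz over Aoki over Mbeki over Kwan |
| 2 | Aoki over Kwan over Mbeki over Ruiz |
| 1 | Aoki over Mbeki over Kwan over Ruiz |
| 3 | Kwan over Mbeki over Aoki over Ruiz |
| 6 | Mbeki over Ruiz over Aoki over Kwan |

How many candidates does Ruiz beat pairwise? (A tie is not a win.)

2

Ruiz against each rival (15 committee members):
Ruiz–Aoki: Ruiz 9–6.
Ruiz vs Kwan: 9 to 6, Ruiz.
Ruiz vs Mbeki: Ruiz is ranked higher on 1+2 = 3 ballots, Mbeki on 12. Mbeki wins 12–3.
Ruiz beats Aoki, Kwan; loses to Mbeki — 2 pairwise wins.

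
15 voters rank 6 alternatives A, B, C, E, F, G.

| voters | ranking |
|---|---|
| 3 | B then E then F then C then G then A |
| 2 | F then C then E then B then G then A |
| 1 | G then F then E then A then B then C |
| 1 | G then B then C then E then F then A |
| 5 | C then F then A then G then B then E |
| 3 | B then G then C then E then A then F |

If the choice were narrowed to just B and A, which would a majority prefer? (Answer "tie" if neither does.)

Ballots ranking B above A: 3 + 2 + 1 + 3 = 9.
Ballots ranking A above B: 15 − 9 = 6.
B wins the head-to-head 9–6.

B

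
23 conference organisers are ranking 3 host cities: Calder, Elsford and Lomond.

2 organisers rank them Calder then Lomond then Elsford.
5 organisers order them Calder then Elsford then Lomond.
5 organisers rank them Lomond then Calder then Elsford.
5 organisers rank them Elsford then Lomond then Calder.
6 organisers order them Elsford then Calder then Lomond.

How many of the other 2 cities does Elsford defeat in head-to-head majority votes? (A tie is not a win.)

Elsford against each rival (23 organisers):
Elsford vs Calder: Elsford preferred on 5+6 = 11 ballots; Calder wins 12–11.
Elsford vs Lomond: 16 to 7, Elsford.
Elsford beats Lomond; loses to Calder — 1 pairwise win.

1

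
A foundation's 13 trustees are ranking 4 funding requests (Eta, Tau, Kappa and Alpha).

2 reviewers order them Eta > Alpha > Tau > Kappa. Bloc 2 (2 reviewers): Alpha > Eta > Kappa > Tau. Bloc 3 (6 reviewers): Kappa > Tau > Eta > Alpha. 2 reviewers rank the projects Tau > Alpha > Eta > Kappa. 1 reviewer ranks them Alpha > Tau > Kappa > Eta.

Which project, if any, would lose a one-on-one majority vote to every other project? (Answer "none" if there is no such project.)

none

Head-to-head results (13 reviewers):
Eta–Tau: Tau 9–4.
Eta vs Kappa: Kappa wins 7–6.
Eta vs Alpha: Eta, 8–5.
Tau vs Kappa: 2+2+1 = 5 for Tau, 8 for Kappa — Kappa by 8–5.
Tau vs Alpha: Tau preferred on 6+2 = 8 ballots; Tau wins 8–5.
Kappa vs Alpha: Alpha, 7–6.
Every project wins at least one matchup (Eta beats Alpha; Tau beats Eta; Kappa beats Eta; Alpha beats Kappa), so there is no Condorcet loser.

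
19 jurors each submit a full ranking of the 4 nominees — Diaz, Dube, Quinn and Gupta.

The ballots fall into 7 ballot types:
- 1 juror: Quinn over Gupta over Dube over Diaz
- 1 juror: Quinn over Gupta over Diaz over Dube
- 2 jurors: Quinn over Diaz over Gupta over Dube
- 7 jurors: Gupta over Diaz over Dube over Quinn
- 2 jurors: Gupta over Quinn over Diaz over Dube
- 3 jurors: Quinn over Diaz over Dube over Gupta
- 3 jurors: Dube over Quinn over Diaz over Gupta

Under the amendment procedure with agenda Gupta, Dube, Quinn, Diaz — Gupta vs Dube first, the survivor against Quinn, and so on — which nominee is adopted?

Round 1: Gupta vs Dube — 13–6, Gupta advances.
Round 2: Gupta vs Quinn — 9–10, Quinn advances.
Round 3: Quinn vs Diaz — 12–7, Quinn advances.
Quinn survives the agenda.

Quinn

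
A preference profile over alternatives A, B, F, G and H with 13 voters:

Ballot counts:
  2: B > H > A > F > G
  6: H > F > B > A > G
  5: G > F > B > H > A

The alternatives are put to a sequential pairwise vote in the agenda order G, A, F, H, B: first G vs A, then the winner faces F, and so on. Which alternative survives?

B

Round 1: G vs A — 5–8, A advances.
Round 2: A vs F — 2–11, F advances.
Round 3: F vs H — 5–8, H advances.
Round 4: H vs B — 6–7, B advances.
The agenda winner is B.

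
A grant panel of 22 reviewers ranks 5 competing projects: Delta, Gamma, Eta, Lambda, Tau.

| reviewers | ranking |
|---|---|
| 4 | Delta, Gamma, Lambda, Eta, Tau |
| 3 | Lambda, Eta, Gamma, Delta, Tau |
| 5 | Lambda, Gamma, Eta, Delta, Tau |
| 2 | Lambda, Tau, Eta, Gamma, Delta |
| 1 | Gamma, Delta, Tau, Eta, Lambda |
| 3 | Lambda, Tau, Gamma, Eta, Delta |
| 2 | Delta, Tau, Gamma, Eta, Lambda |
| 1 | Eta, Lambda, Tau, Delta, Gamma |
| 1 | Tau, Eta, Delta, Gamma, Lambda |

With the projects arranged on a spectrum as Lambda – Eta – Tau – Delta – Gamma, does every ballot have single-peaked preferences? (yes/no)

no

Axis positions: Lambda=1, Eta=2, Tau=3, Delta=4, Gamma=5.
Bloc 1: ranking walks positions 4-5-1-2-3; Lambda is ranked above Tau even though Tau lies between Lambda and the peak Delta on the axis — preferences dip and rise again. Not single-peaked.
Bloc 2: ranking walks positions 1-2-5-4-3; Gamma is ranked above Tau even though Tau lies between Gamma and the peak Lambda on the axis — preferences dip and rise again. Not single-peaked.
Bloc 3: ranking walks positions 1-5-2-4-3; Gamma is ranked above Eta even though Eta lies between Gamma and the peak Lambda on the axis — preferences dip and rise again. Not single-peaked.
Bloc 4: ranking walks positions 1-3-2-5-4; Tau is ranked above Eta even though Eta lies between Tau and the peak Lambda on the axis — preferences dip and rise again. Not single-peaked.
Bloc 5 (peak Gamma at position 5): ranking walks positions 5-4-3-2-1, expanding outward from the peak — single-peaked.
Bloc 6: ranking walks positions 1-3-5-2-4; Tau is ranked above Eta even though Eta lies between Tau and the peak Lambda on the axis — preferences dip and rise again. Not single-peaked.
Bloc 7 (peak Delta at position 4): ranking walks positions 4-3-5-2-1, expanding outward from the peak — single-peaked.
Bloc 8 (peak Eta at position 2): ranking walks positions 2-1-3-4-5, expanding outward from the peak — single-peaked.
Bloc 9 (peak Tau at position 3): ranking walks positions 3-2-4-5-1, expanding outward from the peak — single-peaked.
Bloc 1 violates single-peakedness, so the profile is not single-peaked on this axis.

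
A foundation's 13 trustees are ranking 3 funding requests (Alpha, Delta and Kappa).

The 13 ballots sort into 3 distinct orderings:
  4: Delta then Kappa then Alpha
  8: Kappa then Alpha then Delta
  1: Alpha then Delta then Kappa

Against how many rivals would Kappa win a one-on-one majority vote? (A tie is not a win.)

2

Kappa against each rival (13 reviewers):
Kappa vs Alpha: Kappa wins 12–1.
Kappa vs Delta: 8 to 5, Kappa.
Kappa beats Alpha, Delta — 2 pairwise wins.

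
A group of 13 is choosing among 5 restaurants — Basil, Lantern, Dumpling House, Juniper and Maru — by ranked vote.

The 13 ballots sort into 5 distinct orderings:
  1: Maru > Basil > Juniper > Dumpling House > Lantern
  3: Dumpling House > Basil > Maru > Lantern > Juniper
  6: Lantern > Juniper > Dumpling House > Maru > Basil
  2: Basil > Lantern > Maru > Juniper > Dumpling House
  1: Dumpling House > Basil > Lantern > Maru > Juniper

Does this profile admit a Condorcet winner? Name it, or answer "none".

none

Head-to-head results (13 friends):
Basil vs Lantern: 7 to 6, Basil.
Basil vs Dumpling House: 3 to 10, Dumpling House.
Basil vs Juniper: 1+3+2+1 = 7 for Basil, 6 for Juniper — Basil by 7–6.
Basil vs Maru: 6 to 7, Maru.
Lantern vs Dumpling House: 8 to 5, Lantern.
Lantern vs Juniper: 12 to 1, Lantern.
Lantern vs Maru: Lantern preferred on 6+2+1 = 9 ballots; Lantern wins 9–4.
Dumpling House vs Juniper: Dumpling House is ranked higher on 3+1 = 4 ballots, Juniper on 9. Juniper wins 9–4.
Dumpling House vs Maru: Dumpling House preferred on 3+6+1 = 10 ballots; Dumpling House wins 10–3.
Juniper vs Maru: 6 to 7, Maru.
No restaurant is unbeaten: Basil loses to Dumpling House; Lantern loses to Basil; Dumpling House loses to Lantern; Juniper loses to Basil; Maru loses to Lantern. In particular Basil > Lantern > Dumpling House > Basil is a majority cycle — no Condorcet winner exists.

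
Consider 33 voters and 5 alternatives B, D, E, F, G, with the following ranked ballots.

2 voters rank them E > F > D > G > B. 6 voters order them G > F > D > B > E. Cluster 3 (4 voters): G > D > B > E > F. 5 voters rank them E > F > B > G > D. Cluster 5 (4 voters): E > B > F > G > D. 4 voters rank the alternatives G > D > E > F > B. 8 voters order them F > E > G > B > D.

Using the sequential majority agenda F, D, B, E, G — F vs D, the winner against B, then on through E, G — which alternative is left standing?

Round 1: F vs D — 25–8, F advances.
Round 2: F vs B — 25–8, F advances.
Round 3: F vs E — 14–19, E advances.
Round 4: E vs G — 19–14, E advances.
The agenda winner is E.

E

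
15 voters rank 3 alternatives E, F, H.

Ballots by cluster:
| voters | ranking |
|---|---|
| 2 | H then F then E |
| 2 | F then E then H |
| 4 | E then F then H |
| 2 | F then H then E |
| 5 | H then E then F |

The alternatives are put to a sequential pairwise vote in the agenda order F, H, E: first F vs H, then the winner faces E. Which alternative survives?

E

Round 1: F vs H — 8–7, F advances.
Round 2: F vs E — 6–9, E advances.
E survives the agenda.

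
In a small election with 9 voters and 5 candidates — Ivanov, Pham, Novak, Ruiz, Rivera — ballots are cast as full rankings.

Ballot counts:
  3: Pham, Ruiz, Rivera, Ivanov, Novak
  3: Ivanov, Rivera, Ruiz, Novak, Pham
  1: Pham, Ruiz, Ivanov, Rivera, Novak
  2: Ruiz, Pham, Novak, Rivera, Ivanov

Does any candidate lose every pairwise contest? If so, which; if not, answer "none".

Pairwise majorities:
Ivanov–Pham: Pham 6–3.
Ivanov–Novak: Ivanov 7–2.
Ivanov vs Ruiz: Ruiz wins 6–3.
Ivanov vs Rivera: 3+1 = 4 for Ivanov, 5 for Rivera — Rivera by 5–4.
Pham vs Novak: 3+1+2 = 6 for Pham, 3 for Novak — Pham by 6–3.
Pham vs Ruiz: 4 to 5, Ruiz.
Pham vs Rivera: Pham is ranked higher on 3+1+2 = 6 ballots, Rivera on 3. Pham wins 6–3.
Novak vs Ruiz: Ruiz wins 9–0.
Novak vs Rivera: 2 for Novak, 7 for Rivera — Rivera by 7–2.
Ruiz vs Rivera: Ruiz, 6–3.
Novak loses to every other candidate — it is the Condorcet loser.

Novak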